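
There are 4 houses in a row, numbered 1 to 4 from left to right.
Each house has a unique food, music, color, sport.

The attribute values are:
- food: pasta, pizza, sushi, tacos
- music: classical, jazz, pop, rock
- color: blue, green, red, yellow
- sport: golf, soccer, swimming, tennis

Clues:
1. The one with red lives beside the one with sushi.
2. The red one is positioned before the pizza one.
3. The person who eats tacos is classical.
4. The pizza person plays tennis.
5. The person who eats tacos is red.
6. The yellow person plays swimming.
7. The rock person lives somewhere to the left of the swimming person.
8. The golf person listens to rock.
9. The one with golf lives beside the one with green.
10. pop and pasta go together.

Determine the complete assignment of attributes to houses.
Solution:

House | Food | Music | Color | Sport
------------------------------------
  1   | tacos | classical | red | soccer
  2   | sushi | rock | blue | golf
  3   | pizza | jazz | green | tennis
  4   | pasta | pop | yellow | swimming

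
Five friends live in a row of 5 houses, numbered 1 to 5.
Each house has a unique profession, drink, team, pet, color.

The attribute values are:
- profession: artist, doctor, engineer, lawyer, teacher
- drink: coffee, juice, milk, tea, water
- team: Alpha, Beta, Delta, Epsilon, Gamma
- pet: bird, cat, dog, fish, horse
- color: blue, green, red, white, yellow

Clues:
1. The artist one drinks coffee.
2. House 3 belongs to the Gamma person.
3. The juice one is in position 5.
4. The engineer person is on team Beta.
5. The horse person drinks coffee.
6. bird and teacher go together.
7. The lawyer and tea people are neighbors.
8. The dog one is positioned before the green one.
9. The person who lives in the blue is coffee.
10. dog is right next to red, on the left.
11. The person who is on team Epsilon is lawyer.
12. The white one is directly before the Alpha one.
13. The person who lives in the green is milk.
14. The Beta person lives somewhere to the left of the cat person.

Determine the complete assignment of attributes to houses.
Solution:

House | Profession | Drink | Team | Pet | Color
-----------------------------------------------
  1   | lawyer | water | Epsilon | dog | white
  2   | teacher | tea | Alpha | bird | red
  3   | artist | coffee | Gamma | horse | blue
  4   | engineer | milk | Beta | fish | green
  5   | doctor | juice | Delta | cat | yellow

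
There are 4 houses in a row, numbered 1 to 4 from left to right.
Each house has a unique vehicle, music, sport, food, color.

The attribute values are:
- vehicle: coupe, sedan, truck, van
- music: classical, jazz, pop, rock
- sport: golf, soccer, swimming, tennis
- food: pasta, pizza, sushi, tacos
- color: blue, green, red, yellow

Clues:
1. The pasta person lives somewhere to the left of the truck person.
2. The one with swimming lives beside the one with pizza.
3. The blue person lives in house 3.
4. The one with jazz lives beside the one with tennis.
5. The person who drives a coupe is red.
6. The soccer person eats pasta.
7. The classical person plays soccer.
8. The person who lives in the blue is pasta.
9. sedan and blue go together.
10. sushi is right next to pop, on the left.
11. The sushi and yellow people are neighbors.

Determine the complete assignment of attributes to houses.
Solution:

House | Vehicle | Music | Sport | Food | Color
----------------------------------------------
  1   | coupe | jazz | swimming | sushi | red
  2   | van | pop | tennis | pizza | yellow
  3   | sedan | classical | soccer | pasta | blue
  4   | truck | rock | golf | tacos | green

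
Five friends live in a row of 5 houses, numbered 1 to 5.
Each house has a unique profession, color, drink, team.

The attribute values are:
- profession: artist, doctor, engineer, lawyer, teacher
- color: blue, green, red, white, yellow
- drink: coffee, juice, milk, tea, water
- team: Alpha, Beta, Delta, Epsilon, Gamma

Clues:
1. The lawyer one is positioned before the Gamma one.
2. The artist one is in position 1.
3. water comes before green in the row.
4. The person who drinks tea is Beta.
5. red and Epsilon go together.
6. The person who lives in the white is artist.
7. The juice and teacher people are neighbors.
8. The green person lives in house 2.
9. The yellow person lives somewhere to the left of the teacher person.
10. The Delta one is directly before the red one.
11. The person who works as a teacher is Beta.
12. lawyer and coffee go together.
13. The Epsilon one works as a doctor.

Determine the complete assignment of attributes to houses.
Solution:

House | Profession | Color | Drink | Team
-----------------------------------------
  1   | artist | white | water | Alpha
  2   | lawyer | green | coffee | Delta
  3   | doctor | red | milk | Epsilon
  4   | engineer | yellow | juice | Gamma
  5   | teacher | blue | tea | Beta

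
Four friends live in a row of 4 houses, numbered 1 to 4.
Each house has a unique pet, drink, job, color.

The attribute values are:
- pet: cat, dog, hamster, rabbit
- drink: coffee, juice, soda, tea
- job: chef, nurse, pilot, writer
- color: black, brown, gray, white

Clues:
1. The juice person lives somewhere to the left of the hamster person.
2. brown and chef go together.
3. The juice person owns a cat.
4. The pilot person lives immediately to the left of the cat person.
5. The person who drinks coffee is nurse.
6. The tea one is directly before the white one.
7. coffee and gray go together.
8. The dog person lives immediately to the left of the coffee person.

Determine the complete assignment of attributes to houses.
Solution:

House | Pet | Drink | Job | Color
---------------------------------
  1   | rabbit | tea | pilot | black
  2   | cat | juice | writer | white
  3   | dog | soda | chef | brown
  4   | hamster | coffee | nurse | gray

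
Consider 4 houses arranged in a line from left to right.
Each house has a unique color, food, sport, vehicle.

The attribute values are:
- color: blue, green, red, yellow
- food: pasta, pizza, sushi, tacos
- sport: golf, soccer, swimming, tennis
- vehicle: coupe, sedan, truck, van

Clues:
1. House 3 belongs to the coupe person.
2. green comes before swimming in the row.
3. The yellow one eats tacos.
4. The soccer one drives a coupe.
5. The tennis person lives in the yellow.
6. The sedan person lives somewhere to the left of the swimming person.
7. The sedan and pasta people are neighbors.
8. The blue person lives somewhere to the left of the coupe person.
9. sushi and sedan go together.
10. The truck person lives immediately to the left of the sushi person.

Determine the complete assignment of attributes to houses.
Solution:

House | Color | Food | Sport | Vehicle
--------------------------------------
  1   | yellow | tacos | tennis | truck
  2   | blue | sushi | golf | sedan
  3   | green | pasta | soccer | coupe
  4   | red | pizza | swimming | van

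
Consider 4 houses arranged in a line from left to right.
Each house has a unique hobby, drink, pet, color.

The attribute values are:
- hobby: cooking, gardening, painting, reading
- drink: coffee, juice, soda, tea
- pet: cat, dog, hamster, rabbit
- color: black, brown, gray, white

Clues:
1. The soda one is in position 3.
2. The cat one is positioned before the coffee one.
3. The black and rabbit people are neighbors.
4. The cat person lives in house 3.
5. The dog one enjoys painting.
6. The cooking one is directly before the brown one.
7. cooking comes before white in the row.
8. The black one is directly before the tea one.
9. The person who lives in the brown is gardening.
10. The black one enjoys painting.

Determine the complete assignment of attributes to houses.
Solution:

House | Hobby | Drink | Pet | Color
-----------------------------------
  1   | painting | juice | dog | black
  2   | cooking | tea | rabbit | gray
  3   | gardening | soda | cat | brown
  4   | reading | coffee | hamster | white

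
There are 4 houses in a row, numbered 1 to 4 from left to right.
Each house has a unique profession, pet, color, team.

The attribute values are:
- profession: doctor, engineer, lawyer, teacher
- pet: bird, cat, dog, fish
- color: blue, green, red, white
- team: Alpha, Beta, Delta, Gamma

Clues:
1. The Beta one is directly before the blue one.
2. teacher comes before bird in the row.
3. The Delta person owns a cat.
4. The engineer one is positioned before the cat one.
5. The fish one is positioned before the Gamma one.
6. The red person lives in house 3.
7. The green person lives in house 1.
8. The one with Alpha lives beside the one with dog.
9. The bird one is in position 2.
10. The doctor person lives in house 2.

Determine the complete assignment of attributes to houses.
Solution:

House | Profession | Pet | Color | Team
---------------------------------------
  1   | teacher | fish | green | Beta
  2   | doctor | bird | blue | Alpha
  3   | engineer | dog | red | Gamma
  4   | lawyer | cat | white | Delta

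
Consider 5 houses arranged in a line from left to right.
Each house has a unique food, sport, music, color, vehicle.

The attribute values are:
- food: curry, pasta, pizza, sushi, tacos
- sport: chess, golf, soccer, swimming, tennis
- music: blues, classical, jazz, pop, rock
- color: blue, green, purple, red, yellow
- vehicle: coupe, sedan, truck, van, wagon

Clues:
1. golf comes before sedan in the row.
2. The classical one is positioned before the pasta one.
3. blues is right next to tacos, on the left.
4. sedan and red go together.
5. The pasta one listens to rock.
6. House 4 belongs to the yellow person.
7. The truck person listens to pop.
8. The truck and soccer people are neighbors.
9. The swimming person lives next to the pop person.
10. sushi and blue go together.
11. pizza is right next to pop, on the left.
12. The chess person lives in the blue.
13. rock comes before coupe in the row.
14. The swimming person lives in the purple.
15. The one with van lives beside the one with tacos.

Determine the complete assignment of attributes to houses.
Solution:

House | Food | Sport | Music | Color | Vehicle
----------------------------------------------
  1   | pizza | swimming | blues | purple | van
  2   | tacos | golf | pop | green | truck
  3   | curry | soccer | classical | red | sedan
  4   | pasta | tennis | rock | yellow | wagon
  5   | sushi | chess | jazz | blue | coupe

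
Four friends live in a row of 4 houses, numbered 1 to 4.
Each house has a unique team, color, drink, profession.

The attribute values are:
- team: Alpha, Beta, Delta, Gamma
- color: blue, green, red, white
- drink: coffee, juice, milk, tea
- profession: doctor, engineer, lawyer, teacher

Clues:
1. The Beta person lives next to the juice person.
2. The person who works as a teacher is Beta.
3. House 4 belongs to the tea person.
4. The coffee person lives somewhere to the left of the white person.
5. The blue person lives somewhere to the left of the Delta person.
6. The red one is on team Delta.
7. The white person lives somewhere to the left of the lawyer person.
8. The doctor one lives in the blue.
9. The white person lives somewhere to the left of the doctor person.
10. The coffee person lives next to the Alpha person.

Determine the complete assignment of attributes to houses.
Solution:

House | Team | Color | Drink | Profession
-----------------------------------------
  1   | Beta | green | coffee | teacher
  2   | Alpha | white | juice | engineer
  3   | Gamma | blue | milk | doctor
  4   | Delta | red | tea | lawyer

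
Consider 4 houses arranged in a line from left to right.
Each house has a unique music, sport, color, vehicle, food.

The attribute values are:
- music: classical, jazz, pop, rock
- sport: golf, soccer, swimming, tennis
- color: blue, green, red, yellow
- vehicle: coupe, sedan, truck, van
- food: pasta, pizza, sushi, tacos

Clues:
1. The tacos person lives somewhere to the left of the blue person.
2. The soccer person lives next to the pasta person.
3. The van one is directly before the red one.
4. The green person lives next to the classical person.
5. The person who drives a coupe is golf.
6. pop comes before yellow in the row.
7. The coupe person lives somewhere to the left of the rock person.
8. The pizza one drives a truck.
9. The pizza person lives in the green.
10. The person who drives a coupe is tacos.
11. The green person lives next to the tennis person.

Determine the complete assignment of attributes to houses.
Solution:

House | Music | Sport | Color | Vehicle | Food
----------------------------------------------
  1   | pop | soccer | green | truck | pizza
  2   | classical | tennis | yellow | van | pasta
  3   | jazz | golf | red | coupe | tacos
  4   | rock | swimming | blue | sedan | sushi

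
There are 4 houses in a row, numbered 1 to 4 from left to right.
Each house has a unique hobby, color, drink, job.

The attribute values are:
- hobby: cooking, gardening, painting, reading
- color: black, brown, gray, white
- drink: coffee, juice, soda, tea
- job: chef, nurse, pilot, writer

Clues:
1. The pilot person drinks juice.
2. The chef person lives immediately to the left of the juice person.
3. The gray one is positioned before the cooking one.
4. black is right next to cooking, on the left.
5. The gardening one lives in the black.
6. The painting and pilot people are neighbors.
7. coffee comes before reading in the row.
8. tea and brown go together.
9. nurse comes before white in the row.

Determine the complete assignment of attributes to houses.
Solution:

House | Hobby | Color | Drink | Job
-----------------------------------
  1   | painting | gray | coffee | chef
  2   | gardening | black | juice | pilot
  3   | cooking | brown | tea | nurse
  4   | reading | white | soda | writer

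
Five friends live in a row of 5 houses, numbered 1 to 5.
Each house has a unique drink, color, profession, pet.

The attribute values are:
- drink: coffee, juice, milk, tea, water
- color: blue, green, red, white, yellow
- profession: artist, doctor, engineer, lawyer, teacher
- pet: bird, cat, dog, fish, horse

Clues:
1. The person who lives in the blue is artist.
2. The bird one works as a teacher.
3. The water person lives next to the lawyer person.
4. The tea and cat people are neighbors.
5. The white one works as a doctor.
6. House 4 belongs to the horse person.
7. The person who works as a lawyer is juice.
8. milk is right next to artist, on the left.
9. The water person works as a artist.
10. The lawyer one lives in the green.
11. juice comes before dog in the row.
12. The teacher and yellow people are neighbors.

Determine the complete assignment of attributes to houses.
Solution:

House | Drink | Color | Profession | Pet
----------------------------------------
  1   | tea | red | teacher | bird
  2   | milk | yellow | engineer | cat
  3   | water | blue | artist | fish
  4   | juice | green | lawyer | horse
  5   | coffee | white | doctor | dog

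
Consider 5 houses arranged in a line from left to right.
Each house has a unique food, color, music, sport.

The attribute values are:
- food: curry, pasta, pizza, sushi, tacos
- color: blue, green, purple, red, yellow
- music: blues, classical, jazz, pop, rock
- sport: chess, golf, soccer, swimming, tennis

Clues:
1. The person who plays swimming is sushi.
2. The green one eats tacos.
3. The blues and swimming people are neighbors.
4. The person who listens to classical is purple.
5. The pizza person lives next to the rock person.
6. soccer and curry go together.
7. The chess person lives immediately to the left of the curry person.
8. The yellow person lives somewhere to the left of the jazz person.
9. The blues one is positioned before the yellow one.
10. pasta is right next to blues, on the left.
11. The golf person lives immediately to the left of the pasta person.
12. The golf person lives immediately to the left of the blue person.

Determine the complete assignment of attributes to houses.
Solution:

House | Food | Color | Music | Sport
------------------------------------
  1   | pizza | purple | classical | golf
  2   | pasta | blue | rock | chess
  3   | curry | red | blues | soccer
  4   | sushi | yellow | pop | swimming
  5   | tacos | green | jazz | tennis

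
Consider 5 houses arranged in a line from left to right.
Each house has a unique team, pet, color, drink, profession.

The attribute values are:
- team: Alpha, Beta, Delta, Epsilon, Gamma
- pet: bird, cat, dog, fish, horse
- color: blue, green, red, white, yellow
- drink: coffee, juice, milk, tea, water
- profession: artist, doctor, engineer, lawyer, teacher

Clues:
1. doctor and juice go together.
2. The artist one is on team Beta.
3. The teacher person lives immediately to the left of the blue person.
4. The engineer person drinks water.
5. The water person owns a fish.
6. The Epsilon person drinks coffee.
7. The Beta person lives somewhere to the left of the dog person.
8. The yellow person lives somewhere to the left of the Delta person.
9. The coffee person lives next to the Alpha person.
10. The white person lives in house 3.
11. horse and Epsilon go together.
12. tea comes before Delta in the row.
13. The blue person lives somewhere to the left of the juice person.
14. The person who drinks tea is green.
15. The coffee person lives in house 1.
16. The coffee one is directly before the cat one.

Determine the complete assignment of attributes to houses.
Solution:

House | Team | Pet | Color | Drink | Profession
-----------------------------------------------
  1   | Epsilon | horse | yellow | coffee | teacher
  2   | Alpha | cat | blue | milk | lawyer
  3   | Gamma | fish | white | water | engineer
  4   | Beta | bird | green | tea | artist
  5   | Delta | dog | red | juice | doctor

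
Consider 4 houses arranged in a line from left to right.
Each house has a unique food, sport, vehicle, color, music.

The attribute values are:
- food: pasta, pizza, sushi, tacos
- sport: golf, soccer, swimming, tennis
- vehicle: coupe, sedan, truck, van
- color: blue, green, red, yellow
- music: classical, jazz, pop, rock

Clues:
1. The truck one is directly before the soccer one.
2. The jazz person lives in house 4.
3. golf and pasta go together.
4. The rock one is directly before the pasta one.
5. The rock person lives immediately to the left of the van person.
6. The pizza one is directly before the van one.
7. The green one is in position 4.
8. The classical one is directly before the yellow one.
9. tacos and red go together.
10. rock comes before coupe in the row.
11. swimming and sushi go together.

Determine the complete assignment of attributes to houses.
Solution:

House | Food | Sport | Vehicle | Color | Music
----------------------------------------------
  1   | tacos | tennis | truck | red | classical
  2   | pizza | soccer | sedan | yellow | rock
  3   | pasta | golf | van | blue | pop
  4   | sushi | swimming | coupe | green | jazz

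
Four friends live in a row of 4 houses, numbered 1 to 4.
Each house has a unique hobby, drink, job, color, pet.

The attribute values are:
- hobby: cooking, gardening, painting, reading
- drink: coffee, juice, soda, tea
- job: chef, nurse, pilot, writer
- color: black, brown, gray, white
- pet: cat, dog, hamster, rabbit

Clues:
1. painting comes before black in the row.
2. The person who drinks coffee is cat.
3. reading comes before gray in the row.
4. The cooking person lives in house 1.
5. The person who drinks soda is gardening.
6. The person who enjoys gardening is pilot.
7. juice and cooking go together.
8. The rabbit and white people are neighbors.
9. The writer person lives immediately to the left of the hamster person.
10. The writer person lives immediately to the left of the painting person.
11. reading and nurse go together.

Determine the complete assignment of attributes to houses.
Solution:

House | Hobby | Drink | Job | Color | Pet
-----------------------------------------
  1   | cooking | juice | writer | brown | rabbit
  2   | painting | tea | chef | white | hamster
  3   | reading | coffee | nurse | black | cat
  4   | gardening | soda | pilot | gray | dog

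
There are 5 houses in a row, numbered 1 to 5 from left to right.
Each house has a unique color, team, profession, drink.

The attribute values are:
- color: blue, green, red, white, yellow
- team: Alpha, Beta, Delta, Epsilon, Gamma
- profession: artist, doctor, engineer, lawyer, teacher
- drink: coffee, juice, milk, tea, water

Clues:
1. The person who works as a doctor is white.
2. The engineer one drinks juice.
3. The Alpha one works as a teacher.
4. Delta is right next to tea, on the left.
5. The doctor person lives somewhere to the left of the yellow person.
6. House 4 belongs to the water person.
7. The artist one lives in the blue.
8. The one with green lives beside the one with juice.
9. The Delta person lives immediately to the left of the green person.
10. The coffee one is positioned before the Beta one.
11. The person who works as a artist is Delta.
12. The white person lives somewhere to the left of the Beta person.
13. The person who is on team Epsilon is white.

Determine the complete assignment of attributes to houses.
Solution:

House | Color | Team | Profession | Drink
-----------------------------------------
  1   | blue | Delta | artist | coffee
  2   | green | Alpha | teacher | tea
  3   | red | Gamma | engineer | juice
  4   | white | Epsilon | doctor | water
  5   | yellow | Beta | lawyer | milk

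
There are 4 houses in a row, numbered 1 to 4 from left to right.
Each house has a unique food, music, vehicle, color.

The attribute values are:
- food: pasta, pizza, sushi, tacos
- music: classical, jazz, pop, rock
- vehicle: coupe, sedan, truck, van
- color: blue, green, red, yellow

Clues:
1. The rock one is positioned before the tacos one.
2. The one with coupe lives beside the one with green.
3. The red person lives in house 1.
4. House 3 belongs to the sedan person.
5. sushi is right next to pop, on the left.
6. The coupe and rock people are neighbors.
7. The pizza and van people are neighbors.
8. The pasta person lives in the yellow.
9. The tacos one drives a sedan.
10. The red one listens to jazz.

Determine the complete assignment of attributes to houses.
Solution:

House | Food | Music | Vehicle | Color
--------------------------------------
  1   | pizza | jazz | coupe | red
  2   | sushi | rock | van | green
  3   | tacos | pop | sedan | blue
  4   | pasta | classical | truck | yellow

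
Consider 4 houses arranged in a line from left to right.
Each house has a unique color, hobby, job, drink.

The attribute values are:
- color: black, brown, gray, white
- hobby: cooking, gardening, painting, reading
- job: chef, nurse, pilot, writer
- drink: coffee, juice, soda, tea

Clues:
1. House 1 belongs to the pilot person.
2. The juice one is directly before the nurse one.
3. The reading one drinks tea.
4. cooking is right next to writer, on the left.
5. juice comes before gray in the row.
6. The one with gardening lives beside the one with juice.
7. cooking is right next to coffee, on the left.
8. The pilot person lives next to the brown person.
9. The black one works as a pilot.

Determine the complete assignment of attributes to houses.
Solution:

House | Color | Hobby | Job | Drink
-----------------------------------
  1   | black | cooking | pilot | soda
  2   | brown | gardening | writer | coffee
  3   | white | painting | chef | juice
  4   | gray | reading | nurse | tea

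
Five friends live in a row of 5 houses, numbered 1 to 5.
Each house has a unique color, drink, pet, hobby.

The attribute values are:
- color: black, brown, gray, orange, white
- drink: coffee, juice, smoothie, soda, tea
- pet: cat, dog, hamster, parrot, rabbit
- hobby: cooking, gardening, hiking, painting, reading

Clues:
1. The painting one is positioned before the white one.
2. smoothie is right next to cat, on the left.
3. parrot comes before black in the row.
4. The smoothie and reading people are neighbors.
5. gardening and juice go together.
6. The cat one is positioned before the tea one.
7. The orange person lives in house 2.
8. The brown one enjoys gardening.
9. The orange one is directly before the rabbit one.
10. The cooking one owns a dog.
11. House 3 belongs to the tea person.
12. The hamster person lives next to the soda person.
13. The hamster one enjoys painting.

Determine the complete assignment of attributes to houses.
Solution:

House | Color | Drink | Pet | Hobby
-----------------------------------
  1   | gray | smoothie | hamster | painting
  2   | orange | soda | cat | reading
  3   | white | tea | rabbit | hiking
  4   | brown | juice | parrot | gardening
  5   | black | coffee | dog | cooking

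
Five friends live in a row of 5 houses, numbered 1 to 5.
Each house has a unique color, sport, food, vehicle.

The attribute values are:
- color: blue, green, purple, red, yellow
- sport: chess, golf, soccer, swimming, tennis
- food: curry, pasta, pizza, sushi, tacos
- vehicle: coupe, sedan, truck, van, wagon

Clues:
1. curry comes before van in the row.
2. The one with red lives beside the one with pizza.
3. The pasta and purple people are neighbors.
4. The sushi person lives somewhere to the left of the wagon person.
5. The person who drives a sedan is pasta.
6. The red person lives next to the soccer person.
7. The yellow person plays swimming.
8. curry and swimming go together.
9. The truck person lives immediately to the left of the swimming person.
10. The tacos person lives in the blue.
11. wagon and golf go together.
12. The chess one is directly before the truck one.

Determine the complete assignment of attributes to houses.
Solution:

House | Color | Sport | Food | Vehicle
--------------------------------------
  1   | red | chess | pasta | sedan
  2   | purple | soccer | pizza | truck
  3   | yellow | swimming | curry | coupe
  4   | green | tennis | sushi | van
  5   | blue | golf | tacos | wagon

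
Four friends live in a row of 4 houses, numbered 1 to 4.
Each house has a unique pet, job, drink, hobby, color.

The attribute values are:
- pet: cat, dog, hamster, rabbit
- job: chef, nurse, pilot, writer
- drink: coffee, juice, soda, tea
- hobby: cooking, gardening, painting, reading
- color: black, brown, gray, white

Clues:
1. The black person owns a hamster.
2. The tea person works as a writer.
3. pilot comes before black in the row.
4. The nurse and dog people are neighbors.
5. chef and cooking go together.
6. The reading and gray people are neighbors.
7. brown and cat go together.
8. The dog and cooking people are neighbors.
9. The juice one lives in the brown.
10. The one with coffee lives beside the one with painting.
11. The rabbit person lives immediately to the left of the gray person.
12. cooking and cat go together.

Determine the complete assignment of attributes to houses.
Solution:

House | Pet | Job | Drink | Hobby | Color
-----------------------------------------
  1   | rabbit | nurse | coffee | reading | white
  2   | dog | pilot | soda | painting | gray
  3   | cat | chef | juice | cooking | brown
  4   | hamster | writer | tea | gardening | black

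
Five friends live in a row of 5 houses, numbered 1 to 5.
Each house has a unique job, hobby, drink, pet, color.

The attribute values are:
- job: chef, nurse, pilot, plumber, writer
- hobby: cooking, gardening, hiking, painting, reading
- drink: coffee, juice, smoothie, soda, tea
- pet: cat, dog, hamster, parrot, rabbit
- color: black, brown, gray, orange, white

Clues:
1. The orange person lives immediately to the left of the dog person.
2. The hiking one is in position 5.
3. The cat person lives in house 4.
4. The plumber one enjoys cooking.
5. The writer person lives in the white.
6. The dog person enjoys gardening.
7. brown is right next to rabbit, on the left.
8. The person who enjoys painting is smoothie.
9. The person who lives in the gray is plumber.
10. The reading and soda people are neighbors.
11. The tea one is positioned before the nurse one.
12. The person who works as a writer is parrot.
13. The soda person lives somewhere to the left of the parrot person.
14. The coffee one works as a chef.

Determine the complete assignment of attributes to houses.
Solution:

House | Job | Hobby | Drink | Pet | Color
-----------------------------------------
  1   | chef | reading | coffee | hamster | orange
  2   | pilot | gardening | soda | dog | brown
  3   | plumber | cooking | tea | rabbit | gray
  4   | nurse | painting | smoothie | cat | black
  5   | writer | hiking | juice | parrot | white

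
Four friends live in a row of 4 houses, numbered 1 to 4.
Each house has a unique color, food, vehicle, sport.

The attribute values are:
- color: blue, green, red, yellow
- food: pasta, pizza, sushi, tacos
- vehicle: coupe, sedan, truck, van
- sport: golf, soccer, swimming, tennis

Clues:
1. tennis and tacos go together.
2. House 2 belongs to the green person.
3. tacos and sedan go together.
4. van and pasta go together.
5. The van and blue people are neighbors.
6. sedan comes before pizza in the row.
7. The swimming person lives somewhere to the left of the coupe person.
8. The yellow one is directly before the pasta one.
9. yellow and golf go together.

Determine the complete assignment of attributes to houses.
Solution:

House | Color | Food | Vehicle | Sport
--------------------------------------
  1   | yellow | sushi | truck | golf
  2   | green | pasta | van | swimming
  3   | blue | tacos | sedan | tennis
  4   | red | pizza | coupe | soccer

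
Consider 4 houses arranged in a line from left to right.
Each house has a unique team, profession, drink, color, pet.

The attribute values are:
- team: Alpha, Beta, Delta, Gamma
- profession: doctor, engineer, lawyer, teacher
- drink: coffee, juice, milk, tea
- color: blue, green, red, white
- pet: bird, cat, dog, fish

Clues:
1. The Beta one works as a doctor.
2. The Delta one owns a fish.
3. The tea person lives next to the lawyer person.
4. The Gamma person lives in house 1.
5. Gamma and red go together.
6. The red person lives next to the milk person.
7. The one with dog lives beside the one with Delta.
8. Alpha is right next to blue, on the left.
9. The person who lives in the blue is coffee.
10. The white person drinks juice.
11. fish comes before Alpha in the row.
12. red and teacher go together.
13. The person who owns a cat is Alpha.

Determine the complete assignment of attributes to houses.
Solution:

House | Team | Profession | Drink | Color | Pet
-----------------------------------------------
  1   | Gamma | teacher | tea | red | dog
  2   | Delta | lawyer | milk | green | fish
  3   | Alpha | engineer | juice | white | cat
  4   | Beta | doctor | coffee | blue | bird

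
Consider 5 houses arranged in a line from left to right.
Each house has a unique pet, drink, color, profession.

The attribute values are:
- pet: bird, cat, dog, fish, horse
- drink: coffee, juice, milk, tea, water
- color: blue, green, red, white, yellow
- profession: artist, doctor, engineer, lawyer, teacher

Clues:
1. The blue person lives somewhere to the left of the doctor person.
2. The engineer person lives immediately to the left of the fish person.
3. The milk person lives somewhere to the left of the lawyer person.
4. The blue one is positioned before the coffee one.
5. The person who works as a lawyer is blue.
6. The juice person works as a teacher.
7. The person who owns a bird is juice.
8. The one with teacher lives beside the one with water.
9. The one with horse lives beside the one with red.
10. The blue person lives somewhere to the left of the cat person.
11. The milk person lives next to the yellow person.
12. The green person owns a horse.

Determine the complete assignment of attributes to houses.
Solution:

House | Pet | Drink | Color | Profession
----------------------------------------
  1   | horse | tea | green | engineer
  2   | fish | milk | red | artist
  3   | bird | juice | yellow | teacher
  4   | dog | water | blue | lawyer
  5   | cat | coffee | white | doctor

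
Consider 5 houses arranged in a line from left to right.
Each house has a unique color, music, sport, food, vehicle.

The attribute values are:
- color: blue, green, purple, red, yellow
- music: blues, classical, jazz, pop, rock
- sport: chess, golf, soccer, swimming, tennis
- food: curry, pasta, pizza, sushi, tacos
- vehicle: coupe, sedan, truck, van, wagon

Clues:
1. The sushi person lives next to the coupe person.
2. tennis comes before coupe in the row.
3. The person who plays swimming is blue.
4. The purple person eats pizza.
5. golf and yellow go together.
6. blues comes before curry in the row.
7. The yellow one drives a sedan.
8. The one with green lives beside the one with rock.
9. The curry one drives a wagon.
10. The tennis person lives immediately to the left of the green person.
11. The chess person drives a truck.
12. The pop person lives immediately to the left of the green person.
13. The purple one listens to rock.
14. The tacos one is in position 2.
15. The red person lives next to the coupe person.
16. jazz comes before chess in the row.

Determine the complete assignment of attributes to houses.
Solution:

House | Color | Music | Sport | Food | Vehicle
----------------------------------------------
  1   | red | pop | tennis | sushi | van
  2   | green | jazz | soccer | tacos | coupe
  3   | purple | rock | chess | pizza | truck
  4   | yellow | blues | golf | pasta | sedan
  5   | blue | classical | swimming | curry | wagon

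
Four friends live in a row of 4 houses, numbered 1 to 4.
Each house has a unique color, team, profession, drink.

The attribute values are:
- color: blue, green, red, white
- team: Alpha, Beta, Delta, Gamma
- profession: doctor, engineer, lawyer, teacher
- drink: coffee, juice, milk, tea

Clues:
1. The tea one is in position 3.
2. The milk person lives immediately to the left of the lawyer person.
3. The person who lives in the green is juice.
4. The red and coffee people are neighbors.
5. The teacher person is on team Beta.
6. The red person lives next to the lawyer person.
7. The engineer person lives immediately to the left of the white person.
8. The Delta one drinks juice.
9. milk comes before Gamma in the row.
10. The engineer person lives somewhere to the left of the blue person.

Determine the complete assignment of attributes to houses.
Solution:

House | Color | Team | Profession | Drink
-----------------------------------------
  1   | red | Alpha | engineer | milk
  2   | white | Gamma | lawyer | coffee
  3   | blue | Beta | teacher | tea
  4   | green | Delta | doctor | juice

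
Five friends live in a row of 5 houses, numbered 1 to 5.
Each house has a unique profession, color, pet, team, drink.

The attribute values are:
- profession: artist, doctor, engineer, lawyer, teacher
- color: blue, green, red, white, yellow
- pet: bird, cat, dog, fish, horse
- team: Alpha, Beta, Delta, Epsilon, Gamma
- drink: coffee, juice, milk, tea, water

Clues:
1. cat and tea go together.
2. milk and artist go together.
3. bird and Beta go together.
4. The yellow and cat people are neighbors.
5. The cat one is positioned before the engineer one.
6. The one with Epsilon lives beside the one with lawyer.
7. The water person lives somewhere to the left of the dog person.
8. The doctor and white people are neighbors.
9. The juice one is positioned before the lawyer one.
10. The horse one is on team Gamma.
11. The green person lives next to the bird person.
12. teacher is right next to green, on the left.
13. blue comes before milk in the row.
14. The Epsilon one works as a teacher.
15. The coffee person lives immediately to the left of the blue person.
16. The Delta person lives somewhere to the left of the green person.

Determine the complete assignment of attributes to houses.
Solution:

House | Profession | Color | Pet | Team | Drink
-----------------------------------------------
  1   | doctor | yellow | fish | Delta | juice
  2   | teacher | white | cat | Epsilon | tea
  3   | lawyer | green | horse | Gamma | coffee
  4   | engineer | blue | bird | Beta | water
  5   | artist | red | dog | Alpha | milk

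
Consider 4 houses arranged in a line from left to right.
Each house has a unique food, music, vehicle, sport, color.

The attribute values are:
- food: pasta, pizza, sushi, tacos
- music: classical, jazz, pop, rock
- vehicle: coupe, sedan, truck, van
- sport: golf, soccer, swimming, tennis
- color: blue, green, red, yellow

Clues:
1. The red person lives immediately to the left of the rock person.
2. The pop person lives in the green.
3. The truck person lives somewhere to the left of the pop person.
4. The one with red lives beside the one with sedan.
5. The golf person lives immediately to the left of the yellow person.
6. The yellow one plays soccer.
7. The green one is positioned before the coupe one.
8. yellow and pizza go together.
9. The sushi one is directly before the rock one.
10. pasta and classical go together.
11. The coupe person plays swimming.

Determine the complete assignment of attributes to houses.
Solution:

House | Food | Music | Vehicle | Sport | Color
----------------------------------------------
  1   | sushi | jazz | truck | golf | red
  2   | pizza | rock | sedan | soccer | yellow
  3   | tacos | pop | van | tennis | green
  4   | pasta | classical | coupe | swimming | blue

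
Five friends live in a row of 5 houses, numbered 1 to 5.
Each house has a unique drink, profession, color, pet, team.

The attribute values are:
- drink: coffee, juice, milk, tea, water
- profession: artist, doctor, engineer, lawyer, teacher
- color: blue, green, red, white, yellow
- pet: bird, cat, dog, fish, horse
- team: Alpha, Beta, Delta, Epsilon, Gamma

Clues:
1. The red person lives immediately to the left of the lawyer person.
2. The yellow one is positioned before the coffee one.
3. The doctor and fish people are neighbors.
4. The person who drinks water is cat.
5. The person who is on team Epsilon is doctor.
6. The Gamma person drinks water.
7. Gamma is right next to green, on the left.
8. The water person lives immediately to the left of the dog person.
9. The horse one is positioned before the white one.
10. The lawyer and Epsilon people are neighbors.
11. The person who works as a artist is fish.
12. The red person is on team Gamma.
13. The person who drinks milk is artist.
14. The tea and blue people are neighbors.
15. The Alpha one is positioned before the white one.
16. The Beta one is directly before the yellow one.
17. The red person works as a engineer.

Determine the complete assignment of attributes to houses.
Solution:

House | Drink | Profession | Color | Pet | Team
-----------------------------------------------
  1   | water | engineer | red | cat | Gamma
  2   | juice | lawyer | green | dog | Beta
  3   | tea | doctor | yellow | horse | Epsilon
  4   | milk | artist | blue | fish | Alpha
  5   | coffee | teacher | white | bird | Delta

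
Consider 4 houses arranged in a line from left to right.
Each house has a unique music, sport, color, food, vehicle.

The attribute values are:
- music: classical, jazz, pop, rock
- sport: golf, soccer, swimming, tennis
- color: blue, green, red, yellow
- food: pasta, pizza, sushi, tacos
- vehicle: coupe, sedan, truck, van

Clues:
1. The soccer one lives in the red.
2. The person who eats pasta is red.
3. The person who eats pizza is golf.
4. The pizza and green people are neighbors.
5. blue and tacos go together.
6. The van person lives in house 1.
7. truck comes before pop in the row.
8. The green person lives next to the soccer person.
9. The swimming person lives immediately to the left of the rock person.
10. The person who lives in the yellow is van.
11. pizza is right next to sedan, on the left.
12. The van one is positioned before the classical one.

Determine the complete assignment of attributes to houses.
Solution:

House | Music | Sport | Color | Food | Vehicle
----------------------------------------------
  1   | jazz | golf | yellow | pizza | van
  2   | classical | swimming | green | sushi | sedan
  3   | rock | soccer | red | pasta | truck
  4   | pop | tennis | blue | tacos | coupe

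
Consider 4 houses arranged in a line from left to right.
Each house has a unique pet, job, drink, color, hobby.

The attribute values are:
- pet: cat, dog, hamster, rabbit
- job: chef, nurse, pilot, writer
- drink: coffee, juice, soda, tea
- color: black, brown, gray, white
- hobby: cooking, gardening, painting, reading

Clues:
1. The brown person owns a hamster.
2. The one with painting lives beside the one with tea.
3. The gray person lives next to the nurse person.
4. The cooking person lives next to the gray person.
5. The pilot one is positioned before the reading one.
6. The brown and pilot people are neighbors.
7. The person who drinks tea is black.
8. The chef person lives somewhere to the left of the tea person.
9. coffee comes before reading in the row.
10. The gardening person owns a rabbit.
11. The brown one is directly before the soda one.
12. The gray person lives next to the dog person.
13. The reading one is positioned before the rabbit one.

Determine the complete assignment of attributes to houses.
Solution:

House | Pet | Job | Drink | Color | Hobby
-----------------------------------------
  1   | hamster | chef | coffee | brown | cooking
  2   | cat | pilot | soda | gray | painting
  3   | dog | nurse | tea | black | reading
  4   | rabbit | writer | juice | white | gardening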